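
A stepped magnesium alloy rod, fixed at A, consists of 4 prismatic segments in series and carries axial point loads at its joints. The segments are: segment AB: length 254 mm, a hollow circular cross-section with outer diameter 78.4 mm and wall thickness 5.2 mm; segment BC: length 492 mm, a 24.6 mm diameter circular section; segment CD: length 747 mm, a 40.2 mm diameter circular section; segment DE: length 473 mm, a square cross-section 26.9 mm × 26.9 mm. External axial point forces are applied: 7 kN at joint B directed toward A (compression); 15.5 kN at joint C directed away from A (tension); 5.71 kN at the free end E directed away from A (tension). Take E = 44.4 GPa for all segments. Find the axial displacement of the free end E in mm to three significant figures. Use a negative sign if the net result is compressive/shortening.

0.722 mm

Internal axial forces (sectioning from the free end, tension +): N_DE = 5.71 kN, N_CD = 5.71 kN, N_BC = 21.21 kN, N_AB = 14.21 kN.
A_AB = 1196 mm².
A_BC = 475.3 mm².
A_CD = 1269 mm².
A_DE = 723.6 mm².
δ_AB = 14210·254/(1196·44400) = 0.06798 mm
δ_BC = 21210·492/(475.3·44400) = 0.4945 mm
δ_CD = 5710·747/(1269·44400) = 0.07569 mm
δ_DE = 5710·473/(723.6·44400) = 0.08406 mm
δ = Σδ_i = 0.7222 mm.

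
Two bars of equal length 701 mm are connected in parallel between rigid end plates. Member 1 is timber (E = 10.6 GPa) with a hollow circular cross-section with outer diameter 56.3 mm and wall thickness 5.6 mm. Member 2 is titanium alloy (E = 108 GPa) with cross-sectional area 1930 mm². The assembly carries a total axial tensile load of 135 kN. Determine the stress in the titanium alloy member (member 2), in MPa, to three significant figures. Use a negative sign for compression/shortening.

66.9 MPa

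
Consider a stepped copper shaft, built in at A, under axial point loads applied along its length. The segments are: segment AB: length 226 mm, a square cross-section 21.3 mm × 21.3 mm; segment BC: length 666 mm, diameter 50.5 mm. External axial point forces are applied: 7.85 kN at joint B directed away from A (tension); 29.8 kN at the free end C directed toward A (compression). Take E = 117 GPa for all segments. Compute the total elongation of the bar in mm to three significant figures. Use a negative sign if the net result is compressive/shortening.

-0.178 mm

Internal axial forces (sectioning from the free end, tension +): N_BC = -29.8 kN, N_AB = -21.95 kN.
A_AB = 453.7 mm².
A_BC = 2003 mm².
δ_AB = -21950·226/(453.7·117000) = -0.09345 mm
δ_BC = -29800·666/(2003·117000) = -0.08469 mm
δ = Σδ_i = -0.1781 mm.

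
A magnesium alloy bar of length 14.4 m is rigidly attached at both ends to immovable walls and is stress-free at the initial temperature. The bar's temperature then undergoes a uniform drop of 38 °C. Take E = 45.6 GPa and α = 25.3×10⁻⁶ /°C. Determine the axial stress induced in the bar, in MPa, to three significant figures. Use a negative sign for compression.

43.8 MPa

Free thermal expansion αLΔT = 25.3e-6 · 14400 · -38 = -13.84 mm.
The walls impose strain ε = −(-13.84)/14400 = 9.6140e-04; σ = Eε = 45600 · 9.6140e-04 = 43.84 MPa.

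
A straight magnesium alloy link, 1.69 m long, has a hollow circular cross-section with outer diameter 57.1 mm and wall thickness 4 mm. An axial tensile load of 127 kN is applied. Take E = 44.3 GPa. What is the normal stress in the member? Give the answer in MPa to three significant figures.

190 MPa

A = 667.3 mm².
σ = N/A = 127000/667.3 = 190.3 MPa.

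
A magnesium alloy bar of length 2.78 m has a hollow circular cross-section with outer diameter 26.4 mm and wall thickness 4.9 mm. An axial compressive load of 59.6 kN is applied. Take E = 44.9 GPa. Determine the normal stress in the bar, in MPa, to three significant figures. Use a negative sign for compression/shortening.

A = 331 mm².
σ = N/A = -59600/331 = -180.1 MPa.

-180 MPa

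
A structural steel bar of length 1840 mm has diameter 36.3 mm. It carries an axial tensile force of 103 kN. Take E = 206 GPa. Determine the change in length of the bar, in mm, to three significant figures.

0.889 mm

A = 1035 mm².
δ_mech = NL/(AE) = 103000·1840/(1035·206000) = 0.889 mm.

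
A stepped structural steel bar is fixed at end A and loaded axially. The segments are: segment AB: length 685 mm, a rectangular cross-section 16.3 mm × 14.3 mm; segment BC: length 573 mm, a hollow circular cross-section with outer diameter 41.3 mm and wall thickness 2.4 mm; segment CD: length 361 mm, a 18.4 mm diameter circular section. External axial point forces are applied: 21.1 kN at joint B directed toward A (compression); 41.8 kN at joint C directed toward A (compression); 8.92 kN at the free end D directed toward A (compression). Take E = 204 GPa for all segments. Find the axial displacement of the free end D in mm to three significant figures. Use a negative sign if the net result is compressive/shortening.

-1.58 mm

Internal axial forces (sectioning from the free end, tension +): N_CD = -8.92 kN, N_BC = -50.72 kN, N_AB = -71.82 kN.
A_AB = 233.1 mm².
A_BC = 293.3 mm².
A_CD = 265.9 mm².
δ_AB = -71820·685/(233.1·204000) = -1.035 mm
δ_BC = -50720·573/(293.3·204000) = -0.4857 mm
δ_CD = -8920·361/(265.9·204000) = -0.05936 mm
δ = Σδ_i = -1.58 mm.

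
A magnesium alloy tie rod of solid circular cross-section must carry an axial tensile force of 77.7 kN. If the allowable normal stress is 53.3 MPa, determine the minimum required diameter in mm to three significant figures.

Required area A ≥ P/σ_allow = 77700/53.3 = 1458 mm².
For a solid circular section, d ≥ √(4A/π) = 43.08 mm.

43.1 mm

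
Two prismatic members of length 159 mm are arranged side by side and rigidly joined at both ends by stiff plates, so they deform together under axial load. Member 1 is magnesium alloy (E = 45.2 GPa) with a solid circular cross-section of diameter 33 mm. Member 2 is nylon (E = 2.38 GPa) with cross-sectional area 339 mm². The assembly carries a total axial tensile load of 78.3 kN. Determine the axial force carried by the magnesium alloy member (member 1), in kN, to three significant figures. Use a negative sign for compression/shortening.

A_1 = 855.3 mm².
Equal strain + equilibrium ⇒ each member carries load in proportion to AE: A₁E₁ = 38660000 N, A₂E₂ = 806800 N, ΣAE = 39470000 N.
F₁ = P·A₁E₁/ΣAE = 78300·38660000/39470000 = 76700 N.

76.7 kN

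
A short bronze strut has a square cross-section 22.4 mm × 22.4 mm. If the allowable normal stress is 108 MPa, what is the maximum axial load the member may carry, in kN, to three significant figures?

A = 501.8 mm².
P_max = σ_allow · A = 108 · 501.8 = 54190 N = 54.19 kN.

54.2 kN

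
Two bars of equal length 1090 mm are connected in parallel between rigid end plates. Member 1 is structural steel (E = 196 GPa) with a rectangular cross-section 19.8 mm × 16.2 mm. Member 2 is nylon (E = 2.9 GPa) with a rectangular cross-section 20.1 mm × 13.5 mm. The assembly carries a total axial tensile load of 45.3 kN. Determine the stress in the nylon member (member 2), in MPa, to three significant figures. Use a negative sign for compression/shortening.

2.06 MPa

A_1 = 320.8 mm².
A_2 = 271.4 mm².
Equal strain + equilibrium ⇒ each member carries load in proportion to AE: A₁E₁ = 62870000 N, A₂E₂ = 786900 N, ΣAE = 63660000 N.
σ₂ = P·E₂/ΣAE = 45300·2900/63660000 = 2.064 MPa.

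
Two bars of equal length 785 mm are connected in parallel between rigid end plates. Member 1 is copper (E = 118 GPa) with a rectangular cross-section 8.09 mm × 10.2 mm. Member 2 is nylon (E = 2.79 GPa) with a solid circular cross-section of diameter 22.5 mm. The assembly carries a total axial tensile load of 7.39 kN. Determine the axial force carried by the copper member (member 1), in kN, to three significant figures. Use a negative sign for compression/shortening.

6.63 kN

A_1 = 82.52 mm².
A_2 = 397.6 mm².
Equal strain + equilibrium ⇒ each member carries load in proportion to AE: A₁E₁ = 9737000 N, A₂E₂ = 1109000 N, ΣAE = 10850000 N.
F₁ = P·A₁E₁/ΣAE = 7390·9737000/10850000 = 6634 N.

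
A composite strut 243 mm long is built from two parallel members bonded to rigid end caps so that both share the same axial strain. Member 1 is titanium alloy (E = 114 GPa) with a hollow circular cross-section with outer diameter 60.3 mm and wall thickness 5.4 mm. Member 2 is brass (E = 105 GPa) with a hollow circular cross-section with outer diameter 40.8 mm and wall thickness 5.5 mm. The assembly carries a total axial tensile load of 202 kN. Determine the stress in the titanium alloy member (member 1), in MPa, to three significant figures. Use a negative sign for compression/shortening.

135 MPa

A_1 = 931.4 mm².
A_2 = 609.9 mm².
Equal strain + equilibrium ⇒ each member carries load in proportion to AE: A₁E₁ = 106200000 N, A₂E₂ = 64040000 N, ΣAE = 170200000 N.
σ₁ = P·E₁/ΣAE = 202000·114000/170200000 = 135.3 MPa.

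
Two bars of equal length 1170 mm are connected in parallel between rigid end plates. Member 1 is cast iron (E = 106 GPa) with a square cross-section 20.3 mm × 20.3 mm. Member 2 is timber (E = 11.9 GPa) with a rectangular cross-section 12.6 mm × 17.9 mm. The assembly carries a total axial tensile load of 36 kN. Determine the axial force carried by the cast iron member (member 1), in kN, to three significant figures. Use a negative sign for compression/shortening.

A_1 = 412.1 mm².
A_2 = 225.5 mm².
Equal strain + equilibrium ⇒ each member carries load in proportion to AE: A₁E₁ = 43680000 N, A₂E₂ = 2684000 N, ΣAE = 46370000 N.
F₁ = P·A₁E₁/ΣAE = 36000·43680000/46370000 = 33920 N.

33.9 kN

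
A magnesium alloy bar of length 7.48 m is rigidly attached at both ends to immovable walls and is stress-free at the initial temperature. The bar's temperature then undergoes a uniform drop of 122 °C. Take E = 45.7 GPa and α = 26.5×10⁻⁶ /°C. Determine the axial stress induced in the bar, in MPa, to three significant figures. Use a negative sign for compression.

148 MPa

Free thermal expansion αLΔT = 26.5e-6 · 7480 · -122 = -24.18 mm.
The walls impose strain ε = −(-24.18)/7480 = 3.2330e-03; σ = Eε = 45700 · 3.2330e-03 = 147.7 MPa.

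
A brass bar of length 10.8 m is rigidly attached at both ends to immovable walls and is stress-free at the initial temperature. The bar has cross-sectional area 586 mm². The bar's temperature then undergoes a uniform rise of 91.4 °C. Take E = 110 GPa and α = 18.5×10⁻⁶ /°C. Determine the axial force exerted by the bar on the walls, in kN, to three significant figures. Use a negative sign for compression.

-109 kN

Free thermal expansion αLΔT = 18.5e-6 · 10800 · 91.4 = 18.26 mm.
The walls impose strain ε = −(18.26)/10800 = -1.6909e-03; σ = Eε = 110000 · -1.6909e-03 = -186 MPa.
Wall reaction R = σ·A = -186·586 = -109000 N = -109 kN.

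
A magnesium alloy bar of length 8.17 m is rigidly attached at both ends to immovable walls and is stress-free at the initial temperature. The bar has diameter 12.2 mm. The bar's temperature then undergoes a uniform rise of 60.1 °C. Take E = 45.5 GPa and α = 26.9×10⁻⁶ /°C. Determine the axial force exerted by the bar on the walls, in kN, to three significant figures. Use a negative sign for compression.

Free thermal expansion αLΔT = 26.9e-6 · 8170 · 60.1 = 13.21 mm.
The walls impose strain ε = −(13.21)/8170 = -1.6167e-03; σ = Eε = 45500 · -1.6167e-03 = -73.56 MPa.
Wall reaction R = σ·A = -73.56·116.9 = -8599 N = -8.599 kN.

-8.60 kN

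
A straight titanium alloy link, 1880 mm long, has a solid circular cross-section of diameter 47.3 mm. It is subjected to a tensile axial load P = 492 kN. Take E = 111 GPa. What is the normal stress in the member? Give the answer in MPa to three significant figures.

280 MPa

A = 1757 mm².
σ = N/A = 492000/1757 = 280 MPa.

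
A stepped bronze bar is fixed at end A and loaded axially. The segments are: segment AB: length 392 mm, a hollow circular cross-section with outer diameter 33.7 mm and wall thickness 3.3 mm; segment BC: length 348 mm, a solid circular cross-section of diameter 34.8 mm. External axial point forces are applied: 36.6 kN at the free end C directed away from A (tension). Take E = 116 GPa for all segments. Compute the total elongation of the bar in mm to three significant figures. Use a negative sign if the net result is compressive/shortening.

Internal axial forces (sectioning from the free end, tension +): N_BC = 36.6 kN, N_AB = 36.6 kN.
A_AB = 315.2 mm².
A_BC = 951.1 mm².
δ_AB = 36600·392/(315.2·116000) = 0.3924 mm
δ_BC = 36600·348/(951.1·116000) = 0.1154 mm
δ = Σδ_i = 0.5079 mm.

0.508 mm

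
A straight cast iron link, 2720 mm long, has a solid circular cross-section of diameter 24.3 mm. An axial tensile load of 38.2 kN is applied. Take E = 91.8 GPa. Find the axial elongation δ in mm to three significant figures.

2.44 mm

A = 463.8 mm².
δ_mech = NL/(AE) = 38200·2720/(463.8·91800) = 2.441 mm.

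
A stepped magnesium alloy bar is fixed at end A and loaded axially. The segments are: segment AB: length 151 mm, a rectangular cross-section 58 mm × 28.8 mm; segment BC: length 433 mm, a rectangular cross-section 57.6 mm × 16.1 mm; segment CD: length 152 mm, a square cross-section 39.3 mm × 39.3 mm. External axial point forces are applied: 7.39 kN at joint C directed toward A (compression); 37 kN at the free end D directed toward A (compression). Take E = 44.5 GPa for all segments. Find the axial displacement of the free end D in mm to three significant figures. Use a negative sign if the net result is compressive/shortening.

-0.638 mm

Internal axial forces (sectioning from the free end, tension +): N_CD = -37 kN, N_BC = -44.39 kN, N_AB = -44.39 kN.
A_AB = 1670 mm².
A_BC = 927.4 mm².
A_CD = 1544 mm².
δ_AB = -44390·151/(1670·44500) = -0.09017 mm
δ_BC = -44390·433/(927.4·44500) = -0.4658 mm
δ_CD = -37000·152/(1544·44500) = -0.08183 mm
δ = Σδ_i = -0.6378 mm.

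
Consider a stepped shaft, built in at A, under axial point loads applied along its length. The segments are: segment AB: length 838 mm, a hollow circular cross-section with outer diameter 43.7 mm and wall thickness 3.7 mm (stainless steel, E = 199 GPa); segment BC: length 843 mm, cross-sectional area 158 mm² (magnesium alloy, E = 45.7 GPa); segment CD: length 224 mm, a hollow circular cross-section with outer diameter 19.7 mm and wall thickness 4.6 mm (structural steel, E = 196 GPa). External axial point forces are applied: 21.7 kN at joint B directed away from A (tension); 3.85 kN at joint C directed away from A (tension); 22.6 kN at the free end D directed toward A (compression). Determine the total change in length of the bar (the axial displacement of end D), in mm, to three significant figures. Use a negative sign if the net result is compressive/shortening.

Internal axial forces (sectioning from the free end, tension +): N_CD = -22.6 kN, N_BC = -18.75 kN, N_AB = 2.95 kN.
A_AB = 465 mm².
A_CD = 218.2 mm².
δ_AB = 2950·838/(465·199000) = 0.02672 mm
δ_BC = -18750·843/(158·45700) = -2.189 mm
δ_CD = -22600·224/(218.2·196000) = -0.1184 mm
δ = Σδ_i = -2.281 mm.

-2.28 mm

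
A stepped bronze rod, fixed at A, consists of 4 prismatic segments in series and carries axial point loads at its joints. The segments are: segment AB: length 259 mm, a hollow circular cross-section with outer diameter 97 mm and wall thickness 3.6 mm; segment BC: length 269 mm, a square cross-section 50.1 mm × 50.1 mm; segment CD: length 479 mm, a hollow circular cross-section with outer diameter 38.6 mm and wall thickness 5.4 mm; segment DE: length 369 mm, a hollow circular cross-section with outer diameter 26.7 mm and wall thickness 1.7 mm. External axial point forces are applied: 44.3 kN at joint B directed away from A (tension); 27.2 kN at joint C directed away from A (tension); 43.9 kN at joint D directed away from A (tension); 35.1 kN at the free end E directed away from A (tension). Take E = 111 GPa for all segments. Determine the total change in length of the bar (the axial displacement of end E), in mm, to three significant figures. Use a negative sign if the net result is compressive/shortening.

1.91 mm

Internal axial forces (sectioning from the free end, tension +): N_DE = 35.1 kN, N_CD = 79 kN, N_BC = 106.2 kN, N_AB = 150.5 kN.
A_AB = 1056 mm².
A_BC = 2510 mm².
A_CD = 563.2 mm².
A_DE = 133.5 mm².
δ_AB = 150500·259/(1056·111000) = 0.3324 mm
δ_BC = 106200·269/(2510·111000) = 0.1025 mm
δ_CD = 79000·479/(563.2·111000) = 0.6053 mm
δ_DE = 35100·369/(133.5·111000) = 0.8739 mm
δ = Σδ_i = 1.914 mm.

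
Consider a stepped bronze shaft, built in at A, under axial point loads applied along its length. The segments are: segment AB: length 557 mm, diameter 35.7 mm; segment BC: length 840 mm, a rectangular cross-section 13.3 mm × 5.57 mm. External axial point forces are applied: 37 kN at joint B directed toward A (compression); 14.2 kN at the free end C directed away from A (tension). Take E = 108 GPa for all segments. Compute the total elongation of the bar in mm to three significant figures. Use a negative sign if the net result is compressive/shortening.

1.37 mm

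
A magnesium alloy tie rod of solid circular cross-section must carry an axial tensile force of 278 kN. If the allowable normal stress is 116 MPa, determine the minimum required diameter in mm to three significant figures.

Required area A ≥ P/σ_allow = 278000/116 = 2397 mm².
For a solid circular section, d ≥ √(4A/π) = 55.24 mm.

55.2 mm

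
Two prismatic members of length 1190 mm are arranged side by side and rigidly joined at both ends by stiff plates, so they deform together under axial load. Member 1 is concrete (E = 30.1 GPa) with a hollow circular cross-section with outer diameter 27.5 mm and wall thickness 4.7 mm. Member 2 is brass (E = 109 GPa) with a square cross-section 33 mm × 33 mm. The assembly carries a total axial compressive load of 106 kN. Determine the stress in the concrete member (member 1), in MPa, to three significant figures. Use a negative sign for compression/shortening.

-24.8 MPa

A_1 = 336.7 mm².
A_2 = 1089 mm².
Equal strain + equilibrium ⇒ each member carries load in proportion to AE: A₁E₁ = 10130000 N, A₂E₂ = 118700000 N, ΣAE = 128800000 N.
σ₁ = P·E₁/ΣAE = -106000·30100/128800000 = -24.77 MPa.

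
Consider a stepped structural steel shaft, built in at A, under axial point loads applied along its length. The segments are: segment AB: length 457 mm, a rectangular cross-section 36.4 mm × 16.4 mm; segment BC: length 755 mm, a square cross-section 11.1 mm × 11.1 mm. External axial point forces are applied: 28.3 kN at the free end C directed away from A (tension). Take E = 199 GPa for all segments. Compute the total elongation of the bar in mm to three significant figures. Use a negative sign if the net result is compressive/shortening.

0.980 mm

Internal axial forces (sectioning from the free end, tension +): N_BC = 28.3 kN, N_AB = 28.3 kN.
A_AB = 597 mm².
A_BC = 123.2 mm².
δ_AB = 28300·457/(597·199000) = 0.1089 mm
δ_BC = 28300·755/(123.2·199000) = 0.8714 mm
δ = Σδ_i = 0.9803 mm.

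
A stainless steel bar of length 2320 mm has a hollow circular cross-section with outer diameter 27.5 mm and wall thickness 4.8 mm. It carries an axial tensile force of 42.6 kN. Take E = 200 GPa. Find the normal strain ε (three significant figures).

6.22e-04

A = 342.3 mm².
σ = N/A = 124.4 MPa; ε = σ/E = 124.4/200000 = 6.222e-04.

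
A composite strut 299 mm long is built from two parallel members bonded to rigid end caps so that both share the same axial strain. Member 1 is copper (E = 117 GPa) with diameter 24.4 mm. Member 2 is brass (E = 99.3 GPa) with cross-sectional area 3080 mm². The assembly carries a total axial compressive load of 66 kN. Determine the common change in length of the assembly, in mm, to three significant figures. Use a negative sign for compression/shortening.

-0.0547 mm

A_1 = 467.6 mm².
Equal strain + equilibrium ⇒ each member carries load in proportion to AE: A₁E₁ = 54710000 N, A₂E₂ = 305800000 N, ΣAE = 360600000 N.
δ = PL/ΣAE = -66000·299/360600000 = -0.05473 mm.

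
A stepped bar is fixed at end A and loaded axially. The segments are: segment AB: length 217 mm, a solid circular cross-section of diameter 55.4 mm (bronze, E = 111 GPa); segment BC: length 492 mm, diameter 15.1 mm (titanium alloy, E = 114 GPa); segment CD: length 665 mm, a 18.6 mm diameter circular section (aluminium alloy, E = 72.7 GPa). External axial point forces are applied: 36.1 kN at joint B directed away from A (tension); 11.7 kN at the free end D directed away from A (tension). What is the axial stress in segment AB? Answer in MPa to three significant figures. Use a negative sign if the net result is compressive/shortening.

Internal axial forces (sectioning from the free end, tension +): N_CD = 11.7 kN, N_BC = 11.7 kN, N_AB = 47.8 kN.
A_AB = 2411 mm².
σ_AB = N_AB/A_AB = 47800/2411 = 19.83 MPa.

19.8 MPa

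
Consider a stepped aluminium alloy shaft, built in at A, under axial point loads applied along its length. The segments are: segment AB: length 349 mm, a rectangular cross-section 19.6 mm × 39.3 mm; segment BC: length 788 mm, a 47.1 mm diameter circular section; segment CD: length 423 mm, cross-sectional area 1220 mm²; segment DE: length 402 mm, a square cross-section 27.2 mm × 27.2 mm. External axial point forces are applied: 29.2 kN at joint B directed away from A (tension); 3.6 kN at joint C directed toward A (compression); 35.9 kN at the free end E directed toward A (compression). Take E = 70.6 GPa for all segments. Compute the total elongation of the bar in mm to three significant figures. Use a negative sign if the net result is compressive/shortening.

Internal axial forces (sectioning from the free end, tension +): N_DE = -35.9 kN, N_CD = -35.9 kN, N_BC = -39.5 kN, N_AB = -10.3 kN.
A_AB = 770.3 mm².
A_BC = 1742 mm².
A_DE = 739.8 mm².
δ_AB = -10300·349/(770.3·70600) = -0.0661 mm
δ_BC = -39500·788/(1742·70600) = -0.253 mm
δ_CD = -35900·423/(1220·70600) = -0.1763 mm
δ_DE = -35900·402/(739.8·70600) = -0.2763 mm
δ = Σδ_i = -0.7717 mm.

-0.772 mm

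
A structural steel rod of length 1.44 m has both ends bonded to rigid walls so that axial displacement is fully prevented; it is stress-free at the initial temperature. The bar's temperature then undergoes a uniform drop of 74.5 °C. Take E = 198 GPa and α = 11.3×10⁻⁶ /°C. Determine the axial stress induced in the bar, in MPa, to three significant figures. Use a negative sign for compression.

Free thermal expansion αLΔT = 11.3e-6 · 1440 · -74.5 = -1.212 mm.
The walls impose strain ε = −(-1.212)/1440 = 8.4185e-04; σ = Eε = 198000 · 8.4185e-04 = 166.7 MPa.

167 MPa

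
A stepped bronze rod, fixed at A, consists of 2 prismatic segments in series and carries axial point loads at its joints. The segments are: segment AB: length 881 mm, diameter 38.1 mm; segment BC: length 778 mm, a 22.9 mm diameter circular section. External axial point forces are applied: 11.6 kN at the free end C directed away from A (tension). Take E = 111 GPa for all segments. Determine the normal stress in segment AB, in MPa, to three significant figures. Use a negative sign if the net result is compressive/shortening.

10.2 MPa

Internal axial forces (sectioning from the free end, tension +): N_BC = 11.6 kN, N_AB = 11.6 kN.
A_AB = 1140 mm².
σ_AB = N_AB/A_AB = 11600/1140 = 10.17 MPa.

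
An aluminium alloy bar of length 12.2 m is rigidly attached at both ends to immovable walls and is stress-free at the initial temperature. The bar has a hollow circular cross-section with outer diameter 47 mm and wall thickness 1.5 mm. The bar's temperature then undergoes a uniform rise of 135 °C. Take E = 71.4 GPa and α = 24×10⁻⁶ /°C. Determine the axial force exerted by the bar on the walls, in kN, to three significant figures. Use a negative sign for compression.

Free thermal expansion αLΔT = 24e-6 · 12200 · 135 = 39.53 mm.
The walls impose strain ε = −(39.53)/12200 = -3.2400e-03; σ = Eε = 71400 · -3.2400e-03 = -231.3 MPa.
Wall reaction R = σ·A = -231.3·214.4 = -49600 N = -49.6 kN.

-49.6 kN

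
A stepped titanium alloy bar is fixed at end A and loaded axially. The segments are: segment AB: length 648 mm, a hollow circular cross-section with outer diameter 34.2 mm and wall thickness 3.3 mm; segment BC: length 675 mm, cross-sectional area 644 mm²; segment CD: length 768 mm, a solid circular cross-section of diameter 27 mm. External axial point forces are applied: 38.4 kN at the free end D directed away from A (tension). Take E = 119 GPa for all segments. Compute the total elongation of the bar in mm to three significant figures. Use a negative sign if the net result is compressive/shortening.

1.42 mm

Internal axial forces (sectioning from the free end, tension +): N_CD = 38.4 kN, N_BC = 38.4 kN, N_AB = 38.4 kN.
A_AB = 320.3 mm².
A_CD = 572.6 mm².
δ_AB = 38400·648/(320.3·119000) = 0.6527 mm
δ_BC = 38400·675/(644·119000) = 0.3382 mm
δ_CD = 38400·768/(572.6·119000) = 0.4328 mm
δ = Σδ_i = 1.424 mm.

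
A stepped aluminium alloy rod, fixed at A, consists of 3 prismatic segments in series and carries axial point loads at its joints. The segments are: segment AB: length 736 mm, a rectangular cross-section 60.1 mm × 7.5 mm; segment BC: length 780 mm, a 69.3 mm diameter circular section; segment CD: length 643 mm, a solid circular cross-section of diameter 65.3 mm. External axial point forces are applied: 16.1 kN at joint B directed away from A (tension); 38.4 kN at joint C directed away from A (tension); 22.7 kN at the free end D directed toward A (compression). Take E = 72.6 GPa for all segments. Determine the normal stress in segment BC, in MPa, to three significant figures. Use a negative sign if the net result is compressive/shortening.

4.16 MPa

Internal axial forces (sectioning from the free end, tension +): N_CD = -22.7 kN, N_BC = 15.7 kN, N_AB = 31.8 kN.
A_BC = 3772 mm².
σ_BC = N_BC/A_BC = 15700/3772 = 4.162 MPa.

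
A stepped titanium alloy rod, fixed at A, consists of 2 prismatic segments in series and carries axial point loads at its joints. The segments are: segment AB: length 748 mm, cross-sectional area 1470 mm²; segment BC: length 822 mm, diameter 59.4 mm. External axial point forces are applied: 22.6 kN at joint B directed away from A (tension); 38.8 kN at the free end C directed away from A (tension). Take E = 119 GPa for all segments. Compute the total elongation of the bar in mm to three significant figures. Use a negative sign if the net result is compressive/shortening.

0.359 mm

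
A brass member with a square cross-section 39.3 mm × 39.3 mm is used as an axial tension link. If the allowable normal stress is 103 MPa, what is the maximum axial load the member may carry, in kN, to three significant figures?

A = 1544 mm².
P_max = σ_allow · A = 103 · 1544 = 159100 N = 159.1 kN.

159 kN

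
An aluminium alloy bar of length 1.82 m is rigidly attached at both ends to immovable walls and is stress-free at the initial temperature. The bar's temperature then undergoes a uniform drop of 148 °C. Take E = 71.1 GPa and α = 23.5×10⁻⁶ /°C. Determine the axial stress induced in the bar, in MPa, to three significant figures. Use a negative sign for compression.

Free thermal expansion αLΔT = 23.5e-6 · 1820 · -148 = -6.33 mm.
The walls impose strain ε = −(-6.33)/1820 = 3.4780e-03; σ = Eε = 71100 · 3.4780e-03 = 247.3 MPa.

247 MPa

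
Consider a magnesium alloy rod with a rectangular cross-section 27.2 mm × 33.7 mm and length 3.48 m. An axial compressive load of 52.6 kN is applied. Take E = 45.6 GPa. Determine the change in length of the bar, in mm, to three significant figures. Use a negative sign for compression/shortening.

-4.38 mm

A = 916.6 mm².
δ_mech = NL/(AE) = -52600·3480/(916.6·45600) = -4.379 mm.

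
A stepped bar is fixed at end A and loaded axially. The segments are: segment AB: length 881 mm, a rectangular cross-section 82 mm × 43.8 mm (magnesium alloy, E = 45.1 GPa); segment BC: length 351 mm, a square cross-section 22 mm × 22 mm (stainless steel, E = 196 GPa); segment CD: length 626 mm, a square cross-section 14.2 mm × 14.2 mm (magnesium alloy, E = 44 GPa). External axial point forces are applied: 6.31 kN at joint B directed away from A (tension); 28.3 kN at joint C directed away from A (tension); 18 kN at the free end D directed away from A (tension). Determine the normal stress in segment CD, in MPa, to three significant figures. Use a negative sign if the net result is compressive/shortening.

Internal axial forces (sectioning from the free end, tension +): N_CD = 18 kN, N_BC = 46.3 kN, N_AB = 52.61 kN.
A_CD = 201.6 mm².
σ_CD = N_CD/A_CD = 18000/201.6 = 89.27 MPa.

89.3 MPa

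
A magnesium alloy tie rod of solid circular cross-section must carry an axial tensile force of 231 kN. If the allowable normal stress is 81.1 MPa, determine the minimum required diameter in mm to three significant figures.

Required area A ≥ P/σ_allow = 231000/81.1 = 2848 mm².
For a solid circular section, d ≥ √(4A/π) = 60.22 mm.

60.2 mm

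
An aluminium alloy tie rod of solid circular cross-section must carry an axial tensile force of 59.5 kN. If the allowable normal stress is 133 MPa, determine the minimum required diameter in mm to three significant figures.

23.9 mm

Required area A ≥ P/σ_allow = 59500/133 = 447.4 mm².
For a solid circular section, d ≥ √(4A/π) = 23.87 mm.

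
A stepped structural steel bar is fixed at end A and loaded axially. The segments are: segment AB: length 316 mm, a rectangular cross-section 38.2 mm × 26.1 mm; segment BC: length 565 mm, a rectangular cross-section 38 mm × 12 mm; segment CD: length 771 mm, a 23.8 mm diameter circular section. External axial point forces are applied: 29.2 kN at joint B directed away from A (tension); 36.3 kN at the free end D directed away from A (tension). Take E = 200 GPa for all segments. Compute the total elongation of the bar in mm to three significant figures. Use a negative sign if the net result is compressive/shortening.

0.643 mm

Internal axial forces (sectioning from the free end, tension +): N_CD = 36.3 kN, N_BC = 36.3 kN, N_AB = 65.5 kN.
A_AB = 997 mm².
A_BC = 456 mm².
A_CD = 444.9 mm².
δ_AB = 65500·316/(997·200000) = 0.1038 mm
δ_BC = 36300·565/(456·200000) = 0.2249 mm
δ_CD = 36300·771/(444.9·200000) = 0.3145 mm
δ = Σδ_i = 0.6432 mm.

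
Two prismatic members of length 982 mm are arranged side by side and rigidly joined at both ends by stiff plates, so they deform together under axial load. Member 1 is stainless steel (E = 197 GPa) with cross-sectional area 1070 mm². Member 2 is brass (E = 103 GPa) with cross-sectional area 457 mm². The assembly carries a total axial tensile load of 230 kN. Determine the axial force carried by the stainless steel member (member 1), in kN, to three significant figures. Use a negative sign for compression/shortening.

Equal strain + equilibrium ⇒ each member carries load in proportion to AE: A₁E₁ = 210800000 N, A₂E₂ = 47070000 N, ΣAE = 257900000 N.
F₁ = P·A₁E₁/ΣAE = 230000·210800000/257900000 = 188000 N.

188 kN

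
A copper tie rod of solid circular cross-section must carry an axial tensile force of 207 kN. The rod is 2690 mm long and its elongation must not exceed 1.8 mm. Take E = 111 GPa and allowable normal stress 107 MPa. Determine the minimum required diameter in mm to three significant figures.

Required area A ≥ P/σ_allow = 207000/107 = 1935 mm².
For a solid circular section, d ≥ √(4A/π) = 49.63 mm.
Elongation limit: A ≥ PL/(Eδ_allow) = 207000·2690/(111000·1.8) = 2787 mm² ⇒ d ≥ 59.57 mm.
The elongation limit governs.

59.6 mm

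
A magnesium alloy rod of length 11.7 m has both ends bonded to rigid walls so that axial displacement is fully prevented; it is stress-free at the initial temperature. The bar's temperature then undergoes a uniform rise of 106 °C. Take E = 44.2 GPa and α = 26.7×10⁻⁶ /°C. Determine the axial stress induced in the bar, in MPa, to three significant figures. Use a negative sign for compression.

-125 MPa

Free thermal expansion αLΔT = 26.7e-6 · 11700 · 106 = 33.11 mm.
The walls impose strain ε = −(33.11)/11700 = -2.8302e-03; σ = Eε = 44200 · -2.8302e-03 = -125.1 MPa.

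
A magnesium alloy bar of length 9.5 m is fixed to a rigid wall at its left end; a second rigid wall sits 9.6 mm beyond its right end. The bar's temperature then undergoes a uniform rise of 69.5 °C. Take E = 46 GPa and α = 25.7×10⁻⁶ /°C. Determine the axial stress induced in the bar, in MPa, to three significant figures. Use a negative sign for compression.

-35.7 MPa

Free thermal expansion αLΔT = 25.7e-6 · 9500 · 69.5 = 16.97 mm.
The walls engage after the gap closes; constrained expansion = 16.97 − 9.6 = 7.368 mm.
The walls impose strain ε = −(7.368)/9500 = -7.7562e-04; σ = Eε = 46000 · -7.7562e-04 = -35.68 MPa.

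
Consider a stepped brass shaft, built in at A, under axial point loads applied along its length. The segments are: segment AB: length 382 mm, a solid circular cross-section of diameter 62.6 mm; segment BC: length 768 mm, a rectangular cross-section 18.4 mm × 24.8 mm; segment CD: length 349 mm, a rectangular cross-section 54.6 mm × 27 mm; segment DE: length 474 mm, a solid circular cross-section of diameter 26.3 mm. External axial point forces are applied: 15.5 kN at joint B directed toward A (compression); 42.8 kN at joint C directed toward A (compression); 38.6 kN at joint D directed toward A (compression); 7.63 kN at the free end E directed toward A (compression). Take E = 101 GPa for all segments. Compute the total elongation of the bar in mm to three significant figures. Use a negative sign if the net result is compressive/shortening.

Internal axial forces (sectioning from the free end, tension +): N_DE = -7.63 kN, N_CD = -46.23 kN, N_BC = -89.03 kN, N_AB = -104.5 kN.
A_AB = 3078 mm².
A_BC = 456.3 mm².
A_CD = 1474 mm².
A_DE = 543.3 mm².
δ_AB = -104500·382/(3078·101000) = -0.1285 mm
δ_BC = -89030·768/(456.3·101000) = -1.484 mm
δ_CD = -46230·349/(1474·101000) = -0.1084 mm
δ_DE = -7630·474/(543.3·101000) = -0.06591 mm
δ = Σδ_i = -1.786 mm.

-1.79 mm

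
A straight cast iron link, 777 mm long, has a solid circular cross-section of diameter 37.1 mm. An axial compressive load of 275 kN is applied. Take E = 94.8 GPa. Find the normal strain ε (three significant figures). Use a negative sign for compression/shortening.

-0.00268

A = 1081 mm².
σ = N/A = -254.4 MPa; ε = σ/E = -254.4/94800 = -2.683e-03.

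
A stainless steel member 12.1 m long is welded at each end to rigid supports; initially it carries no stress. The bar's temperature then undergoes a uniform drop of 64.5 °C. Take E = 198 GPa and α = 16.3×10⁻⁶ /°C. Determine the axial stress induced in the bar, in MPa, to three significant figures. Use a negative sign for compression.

208 MPa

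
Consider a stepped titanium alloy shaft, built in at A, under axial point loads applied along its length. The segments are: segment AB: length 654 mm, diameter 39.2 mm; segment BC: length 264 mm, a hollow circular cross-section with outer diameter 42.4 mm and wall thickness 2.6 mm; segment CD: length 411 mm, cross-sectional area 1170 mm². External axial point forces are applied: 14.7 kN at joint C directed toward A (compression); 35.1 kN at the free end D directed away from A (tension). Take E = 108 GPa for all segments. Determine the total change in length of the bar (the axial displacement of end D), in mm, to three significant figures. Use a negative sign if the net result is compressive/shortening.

0.370 mm

Internal axial forces (sectioning from the free end, tension +): N_CD = 35.1 kN, N_BC = 20.4 kN, N_AB = 20.4 kN.
A_AB = 1207 mm².
A_BC = 325.1 mm².
δ_AB = 20400·654/(1207·108000) = 0.1024 mm
δ_BC = 20400·264/(325.1·108000) = 0.1534 mm
δ_CD = 35100·411/(1170·108000) = 0.1142 mm
δ = Σδ_i = 0.3699 mm.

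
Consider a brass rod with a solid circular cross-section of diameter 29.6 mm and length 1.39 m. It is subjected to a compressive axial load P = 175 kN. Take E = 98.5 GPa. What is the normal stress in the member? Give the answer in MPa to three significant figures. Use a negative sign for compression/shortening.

A = 688.1 mm².
σ = N/A = -175000/688.1 = -254.3 MPa.

-254 MPa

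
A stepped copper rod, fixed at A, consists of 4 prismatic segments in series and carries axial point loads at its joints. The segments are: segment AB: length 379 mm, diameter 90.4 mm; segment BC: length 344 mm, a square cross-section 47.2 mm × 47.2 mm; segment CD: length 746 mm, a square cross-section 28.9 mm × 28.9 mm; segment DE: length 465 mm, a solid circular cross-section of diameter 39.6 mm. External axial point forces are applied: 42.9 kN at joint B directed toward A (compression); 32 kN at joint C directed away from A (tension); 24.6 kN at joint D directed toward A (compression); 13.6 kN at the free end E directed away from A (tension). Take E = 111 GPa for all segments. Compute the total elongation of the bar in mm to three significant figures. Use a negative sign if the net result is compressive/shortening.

Internal axial forces (sectioning from the free end, tension +): N_DE = 13.6 kN, N_CD = -11 kN, N_BC = 21 kN, N_AB = -21.9 kN.
A_AB = 6418 mm².
A_BC = 2228 mm².
A_CD = 835.2 mm².
A_DE = 1232 mm².
δ_AB = -21900·379/(6418·111000) = -0.01165 mm
δ_BC = 21000·344/(2228·111000) = 0.02921 mm
δ_CD = -11000·746/(835.2·111000) = -0.08851 mm
δ_DE = 13600·465/(1232·111000) = 0.04626 mm
δ = Σδ_i = -0.02469 mm.

-0.0247 mm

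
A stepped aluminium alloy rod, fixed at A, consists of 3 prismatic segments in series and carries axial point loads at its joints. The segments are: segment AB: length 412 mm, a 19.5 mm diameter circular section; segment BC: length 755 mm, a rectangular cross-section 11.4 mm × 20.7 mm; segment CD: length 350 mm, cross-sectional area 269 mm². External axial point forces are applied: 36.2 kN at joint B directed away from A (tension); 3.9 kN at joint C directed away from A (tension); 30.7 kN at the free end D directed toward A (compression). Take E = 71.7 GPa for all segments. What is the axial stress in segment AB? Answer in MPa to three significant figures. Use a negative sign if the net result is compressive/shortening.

31.5 MPa

Internal axial forces (sectioning from the free end, tension +): N_CD = -30.7 kN, N_BC = -26.8 kN, N_AB = 9.4 kN.
A_AB = 298.6 mm².
σ_AB = N_AB/A_AB = 9400/298.6 = 31.48 MPa.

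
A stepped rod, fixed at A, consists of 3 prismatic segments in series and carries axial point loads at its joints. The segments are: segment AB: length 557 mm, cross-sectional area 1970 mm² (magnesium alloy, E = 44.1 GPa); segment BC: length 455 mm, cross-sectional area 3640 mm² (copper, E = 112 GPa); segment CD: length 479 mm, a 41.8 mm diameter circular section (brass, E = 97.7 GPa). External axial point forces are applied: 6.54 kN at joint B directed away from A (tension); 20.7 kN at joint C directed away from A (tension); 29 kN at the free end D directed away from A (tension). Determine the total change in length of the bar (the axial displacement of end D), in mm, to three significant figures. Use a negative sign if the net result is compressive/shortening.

Internal axial forces (sectioning from the free end, tension +): N_CD = 29 kN, N_BC = 49.7 kN, N_AB = 56.24 kN.
A_CD = 1372 mm².
δ_AB = 56240·557/(1970·44100) = 0.3606 mm
δ_BC = 49700·455/(3640·112000) = 0.05547 mm
δ_CD = 29000·479/(1372·97700) = 0.1036 mm
δ = Σδ_i = 0.5197 mm.

0.520 mm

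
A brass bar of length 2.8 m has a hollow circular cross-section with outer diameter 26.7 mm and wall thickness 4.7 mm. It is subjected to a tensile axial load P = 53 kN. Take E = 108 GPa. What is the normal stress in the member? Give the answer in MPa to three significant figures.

A = 324.8 mm².
σ = N/A = 53000/324.8 = 163.2 MPa.

163 MPa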